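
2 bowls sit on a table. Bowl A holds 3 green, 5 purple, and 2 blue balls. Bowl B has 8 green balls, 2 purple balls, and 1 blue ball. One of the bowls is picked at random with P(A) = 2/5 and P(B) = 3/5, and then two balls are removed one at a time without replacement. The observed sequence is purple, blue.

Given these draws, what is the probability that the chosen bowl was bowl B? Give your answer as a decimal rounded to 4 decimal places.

The likelihood of the observed sequence under each hypothesis: P(data | bowl A) = (5/10)(2/9) = 0.11111; P(data | bowl B) = (2/11)(1/10) = 0.018182.
Weighting by the prior gives 2/5 · 0.11111 = 0.044444, 3/5 · 0.018182 = 0.010909; with total 0.055354.
By Bayes' rule, P(bowl B | data) = (0.010909) / (0.055354) = 0.19708.

0.1971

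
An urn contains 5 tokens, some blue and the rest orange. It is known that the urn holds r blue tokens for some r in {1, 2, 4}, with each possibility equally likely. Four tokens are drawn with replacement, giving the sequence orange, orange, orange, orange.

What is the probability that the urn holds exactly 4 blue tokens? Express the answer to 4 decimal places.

Under each hypothesis, the probability of the observed sequence is: P(data | r = 1) = (4/5)(4/5)(4/5)(4/5) = 0.4096; P(data | r = 2) = (3/5)(3/5)(3/5)(3/5) = 0.1296; P(data | r = 4) = (1/5)(1/5)(1/5)(1/5) = 0.0016.
Multiplying each by its prior: 1/3 · 0.4096 = 0.13653, 1/3 · 0.1296 = 0.0432, 1/3 · 0.0016 = 0.00053333; these sum to 0.18027.
Hence P(r = 4 | data) = (0.00053333) / (0.18027) = 0.0029586.

0.0030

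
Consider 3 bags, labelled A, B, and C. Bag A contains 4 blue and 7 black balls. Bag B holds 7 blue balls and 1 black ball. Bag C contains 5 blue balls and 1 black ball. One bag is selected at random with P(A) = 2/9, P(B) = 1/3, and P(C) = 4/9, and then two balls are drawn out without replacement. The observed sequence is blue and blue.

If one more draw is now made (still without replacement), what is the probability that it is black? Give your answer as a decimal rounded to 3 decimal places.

Compute the likelihood of the observed sequence for each case: P(data | bag A) = (4/11)(3/10) = 0.10909; P(data | bag B) = (7/8)(6/7) = 0.75; P(data | bag C) = (5/6)(4/5) = 0.66667.
Multiplying each by its prior: 2/9 · 0.10909 = 0.024242, 1/3 · 0.75 = 0.25, 4/9 · 0.66667 = 0.2963; summing to 0.57054.
The posterior is then P(bag A | data) = 0.04249, P(bag B | data) = 0.43818, P(bag C | data) = 0.51933.
Averaging over the posterior, P(black next | data) = (7/9)(0.04249) + (1/6)(0.43818) + (1/4)(0.51933) = 0.23591.

0.236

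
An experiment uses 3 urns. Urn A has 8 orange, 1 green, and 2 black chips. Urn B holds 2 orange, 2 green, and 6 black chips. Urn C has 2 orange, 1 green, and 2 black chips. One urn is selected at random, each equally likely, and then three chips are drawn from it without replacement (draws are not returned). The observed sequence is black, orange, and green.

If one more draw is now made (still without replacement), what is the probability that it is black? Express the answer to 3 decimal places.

Under each hypothesis, the probability of the observed sequence is: P(data | urn A) = (2/11)(8/10)(1/9) = 0.016162; P(data | urn B) = (6/10)(2/9)(2/8) = 0.033333; P(data | urn C) = (2/5)(2/4)(1/3) = 0.066667.
Multiplying each by its prior: 1/3 · 0.016162 = 0.0053872, 1/3 · 0.033333 = 0.011111, 1/3 · 0.066667 = 0.022222; these sum to 0.038721.
The posterior is then P(urn A | data) = 0.13913, P(urn B | data) = 0.28696, P(urn C | data) = 0.57391.
Averaging over the posterior, P(black next | data) = (1/8)(0.13913) + (5/7)(0.28696) + (1/2)(0.57391) = 0.50932.

0.509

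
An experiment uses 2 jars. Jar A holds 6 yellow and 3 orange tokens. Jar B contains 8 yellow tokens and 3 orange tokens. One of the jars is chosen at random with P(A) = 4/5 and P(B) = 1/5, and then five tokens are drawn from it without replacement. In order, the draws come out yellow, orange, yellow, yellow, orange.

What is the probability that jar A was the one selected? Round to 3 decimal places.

Under each hypothesis, the probability of the observed sequence is: P(data | jar A) = (6/9)(3/8)(5/7)(4/6)(2/5) = 0.047619; P(data | jar B) = (8/11)(3/10)(7/9)(6/8)(2/7) = 0.036364.
Multiplying each by its prior: 4/5 · 0.047619 = 0.038095, 1/5 · 0.036364 = 0.0072727; summing to 0.045368.
Hence P(jar A | data) = (0.038095) / (0.045368) = 0.83969.

0.840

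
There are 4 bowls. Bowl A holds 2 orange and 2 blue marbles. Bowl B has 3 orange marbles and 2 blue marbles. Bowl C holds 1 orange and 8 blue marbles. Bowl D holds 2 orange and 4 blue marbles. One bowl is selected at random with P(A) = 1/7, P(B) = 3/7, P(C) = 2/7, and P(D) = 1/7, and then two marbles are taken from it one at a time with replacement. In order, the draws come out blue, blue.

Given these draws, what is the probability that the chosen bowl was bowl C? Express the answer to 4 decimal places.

For each hypothesis, P(data | H) works out to: P(data | bowl A) = (2/4)(2/4) = 0.25; P(data | bowl B) = (2/5)(2/5) = 0.16; P(data | bowl C) = (8/9)(8/9) = 0.79012; P(data | bowl D) = (4/6)(4/6) = 0.44444.
Multiplying each by its prior: 1/7 · 0.25 = 0.035714, 3/7 · 0.16 = 0.068571, 2/7 · 0.79012 = 0.22575, 1/7 · 0.44444 = 0.063492; these sum to 0.39353.
Therefore the posterior P(bowl C | data) = (0.22575) / (0.39353) = 0.57366.

0.5737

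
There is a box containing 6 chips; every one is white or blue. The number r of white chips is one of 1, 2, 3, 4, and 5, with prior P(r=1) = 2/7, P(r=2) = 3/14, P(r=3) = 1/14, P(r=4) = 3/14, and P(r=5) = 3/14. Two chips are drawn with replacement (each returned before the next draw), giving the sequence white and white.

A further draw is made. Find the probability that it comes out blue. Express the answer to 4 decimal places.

Under each hypothesis, the probability of the observed sequence is: P(data | r = 1) = (1/6)(1/6) = 1/36; P(data | r = 2) = (2/6)(2/6) = 1/9; P(data | r = 3) = (3/6)(3/6) = 1/4; P(data | r = 4) = (4/6)(4/6) = 4/9; P(data | r = 5) = (5/6)(5/6) = 25/36.
Weighting by the prior gives 2/7 · 1/36 = 1/126, 3/14 · 1/9 = 1/42, 1/14 · 1/4 = 1/56, 3/14 · 4/9 = 2/21, 3/14 · 25/36 = 25/168; these sum to 37/126.
Normalising, the posterior is P(r = 1 | data) = 1/37, P(r = 2 | data) = 3/37, P(r = 3 | data) = 9/148, P(r = 4 | data) = 12/37, P(r = 5 | data) = 75/148.
The predictive probability is P(blue next | data) = (5/6)(1/37) + (2/3)(3/37) + (1/2)(9/148) + (1/3)(12/37) + (1/6)(75/148) = 133/444.

0.2995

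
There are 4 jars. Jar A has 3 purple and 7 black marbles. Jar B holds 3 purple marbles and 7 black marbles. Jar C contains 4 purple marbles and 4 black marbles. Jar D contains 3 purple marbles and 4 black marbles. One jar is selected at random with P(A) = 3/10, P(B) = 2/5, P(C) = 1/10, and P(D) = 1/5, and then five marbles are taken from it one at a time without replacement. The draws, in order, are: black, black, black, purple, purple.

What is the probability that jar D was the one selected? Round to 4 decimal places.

For each hypothesis, P(data | H) works out to: P(data | jar A) = (7/10)(6/9)(5/8)(3/7)(2/6) = 0.041667; P(data | jar B) = (7/10)(6/9)(5/8)(3/7)(2/6) = 0.041667; P(data | jar C) = (4/8)(3/7)(2/6)(4/5)(3/4) = 0.042857; P(data | jar D) = (4/7)(3/6)(2/5)(3/4)(2/3) = 0.057143.
Multiplying each by its prior: 3/10 · 0.041667 = 0.0125, 2/5 · 0.041667 = 0.016667, 1/10 · 0.042857 = 0.0042857, 1/5 · 0.057143 = 0.011429; these sum to 0.044881.
Therefore the posterior P(jar D | data) = (0.011429) / (0.044881) = 0.25464.

0.2546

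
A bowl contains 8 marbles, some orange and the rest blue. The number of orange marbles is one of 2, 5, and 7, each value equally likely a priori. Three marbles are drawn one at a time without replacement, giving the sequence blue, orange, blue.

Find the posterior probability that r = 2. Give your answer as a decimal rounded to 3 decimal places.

0.667

The likelihood of the observed sequence under each hypothesis: P(data | r = 2) = (6/8)(2/7)(5/6) = 5/28; P(data | r = 5) = (3/8)(5/7)(2/6) = 5/56; P(data | r = 7) = (1/8)(7/7)(0/6) = 0.
The prior-weighted likelihoods are 1/3 · 5/28 = 5/84, 1/3 · 5/56 = 5/168, 1/3 · 0 = 0; summing to 5/56.
Hence P(r = 2 | data) = (5/84) / (5/56) = 2/3.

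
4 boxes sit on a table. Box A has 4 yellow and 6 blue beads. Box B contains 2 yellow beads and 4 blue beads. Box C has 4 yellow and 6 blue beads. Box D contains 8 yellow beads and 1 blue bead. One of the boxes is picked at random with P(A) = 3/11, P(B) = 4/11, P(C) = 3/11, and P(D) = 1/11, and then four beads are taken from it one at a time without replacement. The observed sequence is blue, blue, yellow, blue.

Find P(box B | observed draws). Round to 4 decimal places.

For each hypothesis, P(data | H) works out to: P(data | box A) = (6/10)(5/9)(4/8)(4/7) = 0.095238; P(data | box B) = (4/6)(3/5)(2/4)(2/3) = 0.13333; P(data | box C) = (6/10)(5/9)(4/8)(4/7) = 0.095238; P(data | box D) = (1/9)(0/8) = 0.
Multiplying each by its prior: 3/11 · 0.095238 = 0.025974, 4/11 · 0.13333 = 0.048485, 3/11 · 0.095238 = 0.025974, 1/11 · 0 = 0; with total 0.10043.
So P(box B | data) = (0.048485) / (0.10043) = 0.48276.

0.4828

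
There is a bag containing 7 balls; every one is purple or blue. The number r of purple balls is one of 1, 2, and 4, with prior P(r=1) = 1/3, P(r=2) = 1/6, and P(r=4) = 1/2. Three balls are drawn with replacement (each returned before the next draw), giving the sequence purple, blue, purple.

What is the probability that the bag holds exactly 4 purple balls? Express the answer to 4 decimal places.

0.8182

The likelihood of the observed sequence under each hypothesis: P(data | r = 1) = (1/7)(6/7)(1/7) = 0.017493; P(data | r = 2) = (2/7)(5/7)(2/7) = 0.058309; P(data | r = 4) = (4/7)(3/7)(4/7) = 0.13994.
The prior-weighted likelihoods are 1/3 · 0.017493 = 0.0058309, 1/6 · 0.058309 = 0.0097182, 1/2 · 0.13994 = 0.069971; these sum to 0.08552.
Therefore the posterior P(r = 4 | data) = (0.069971) / (0.08552) = 0.81818.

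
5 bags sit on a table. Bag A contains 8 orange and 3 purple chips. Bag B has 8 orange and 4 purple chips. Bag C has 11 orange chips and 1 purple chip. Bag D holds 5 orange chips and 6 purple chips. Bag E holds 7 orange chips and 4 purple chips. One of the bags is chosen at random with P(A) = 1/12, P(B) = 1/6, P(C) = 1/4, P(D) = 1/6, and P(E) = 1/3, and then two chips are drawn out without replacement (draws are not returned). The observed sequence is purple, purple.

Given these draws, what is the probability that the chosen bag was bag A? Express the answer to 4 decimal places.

0.0448

For each hypothesis, P(data | H) works out to: P(data | bag A) = (3/11)(2/10) = 3/55; P(data | bag B) = (4/12)(3/11) = 1/11; P(data | bag C) = (1/12)(0/11) = 0; P(data | bag D) = (6/11)(5/10) = 3/11; P(data | bag E) = (4/11)(3/10) = 6/55.
The prior-weighted likelihoods are 1/12 · 3/55 = 1/220, 1/6 · 1/11 = 1/66, 1/4 · 0 = 0, 1/6 · 3/11 = 1/22, 1/3 · 6/55 = 2/55; summing to 67/660.
Therefore the posterior P(bag A | data) = (1/220) / (67/660) = 3/67.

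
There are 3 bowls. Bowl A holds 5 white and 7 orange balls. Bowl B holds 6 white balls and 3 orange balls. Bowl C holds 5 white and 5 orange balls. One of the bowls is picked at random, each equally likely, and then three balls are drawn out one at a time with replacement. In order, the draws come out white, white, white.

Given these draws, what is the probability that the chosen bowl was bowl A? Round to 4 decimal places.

The likelihood of the observed sequence under each hypothesis: P(data | bowl A) = (5/12)(5/12)(5/12) = 0.072338; P(data | bowl B) = (6/9)(6/9)(6/9) = 0.2963; P(data | bowl C) = (5/10)(5/10)(5/10) = 0.125.
Weighting by the prior gives 1/3 · 0.072338 = 0.024113, 1/3 · 0.2963 = 0.098765, 1/3 · 0.125 = 0.041667; these sum to 0.16454.
By Bayes' rule, P(bowl A | data) = (0.024113) / (0.16454) = 0.14654.

0.1465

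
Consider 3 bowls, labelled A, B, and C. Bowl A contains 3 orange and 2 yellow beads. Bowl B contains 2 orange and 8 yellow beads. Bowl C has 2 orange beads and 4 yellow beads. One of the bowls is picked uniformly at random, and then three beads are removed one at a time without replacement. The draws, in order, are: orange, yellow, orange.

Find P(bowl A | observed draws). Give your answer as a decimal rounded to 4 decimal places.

0.6923

Under each hypothesis, the probability of the observed sequence is: P(data | bowl A) = (3/5)(2/4)(2/3) = 1/5; P(data | bowl B) = (2/10)(8/9)(1/8) = 1/45; P(data | bowl C) = (2/6)(4/5)(1/4) = 1/15.
Multiplying each by its prior: 1/3 · 1/5 = 1/15, 1/3 · 1/45 = 1/135, 1/3 · 1/15 = 1/45; with total 13/135.
By Bayes' rule, P(bowl A | data) = (1/15) / (13/135) = 9/13.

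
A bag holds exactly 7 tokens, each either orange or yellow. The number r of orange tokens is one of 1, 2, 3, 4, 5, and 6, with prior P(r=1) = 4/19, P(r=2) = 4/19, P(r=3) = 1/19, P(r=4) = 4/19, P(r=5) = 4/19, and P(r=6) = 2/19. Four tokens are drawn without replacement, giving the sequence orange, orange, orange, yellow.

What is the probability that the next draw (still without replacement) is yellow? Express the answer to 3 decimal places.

0.364

Under each hypothesis, the probability of the observed sequence is: P(data | r = 1) = (1/7)(0/6) = 0; P(data | r = 2) = (2/7)(1/6)(0/5) = 0; P(data | r = 3) = (3/7)(2/6)(1/5)(4/4) = 1/35; P(data | r = 4) = (4/7)(3/6)(2/5)(3/4) = 3/35; P(data | r = 5) = (5/7)(4/6)(3/5)(2/4) = 1/7; P(data | r = 6) = (6/7)(5/6)(4/5)(1/4) = 1/7.
Weighting by the prior gives 4/19 · 0 = 0, 4/19 · 0 = 0, 1/19 · 1/35 = 1/665, 4/19 · 3/35 = 12/665, 4/19 · 1/7 = 4/133, 2/19 · 1/7 = 2/133; summing to 43/665.
Dividing through by the total gives posterior P(r = 1 | data) = 0, P(r = 2 | data) = 0, P(r = 3 | data) = 1/43, P(r = 4 | data) = 12/43, P(r = 5 | data) = 20/43, P(r = 6 | data) = 10/43.
The predictive probability is P(yellow next | data) = (1)(1/43) + (2/3)(12/43) + (1/3)(20/43) + (0)(10/43) = 47/129.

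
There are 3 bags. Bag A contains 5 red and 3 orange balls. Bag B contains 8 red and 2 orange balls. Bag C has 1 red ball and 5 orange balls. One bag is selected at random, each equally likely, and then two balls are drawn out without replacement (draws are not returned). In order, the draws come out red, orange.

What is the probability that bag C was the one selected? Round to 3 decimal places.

Under each hypothesis, the probability of the observed sequence is: P(data | bag A) = (5/8)(3/7) = 0.26786; P(data | bag B) = (8/10)(2/9) = 0.17778; P(data | bag C) = (1/6)(5/5) = 0.16667.
The prior-weighted likelihoods are 1/3 · 0.26786 = 0.089286, 1/3 · 0.17778 = 0.059259, 1/3 · 0.16667 = 0.055556; these sum to 0.2041.
So P(bag C | data) = (0.055556) / (0.2041) = 0.2722.

0.272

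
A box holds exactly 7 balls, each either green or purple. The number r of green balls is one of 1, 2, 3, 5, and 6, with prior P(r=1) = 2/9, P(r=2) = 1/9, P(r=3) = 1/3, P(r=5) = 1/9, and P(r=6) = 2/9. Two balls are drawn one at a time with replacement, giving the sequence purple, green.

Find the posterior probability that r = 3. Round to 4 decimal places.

Under each hypothesis, the probability of the observed sequence is: P(data | r = 1) = (6/7)(1/7) = 6/49; P(data | r = 2) = (5/7)(2/7) = 10/49; P(data | r = 3) = (4/7)(3/7) = 12/49; P(data | r = 5) = (2/7)(5/7) = 10/49; P(data | r = 6) = (1/7)(6/7) = 6/49.
Weighting by the prior gives 2/9 · 6/49 = 4/147, 1/9 · 10/49 = 10/441, 1/3 · 12/49 = 4/49, 1/9 · 10/49 = 10/441, 2/9 · 6/49 = 4/147; with total 80/441.
By Bayes' rule, P(r = 3 | data) = (4/49) / (80/441) = 9/20.

0.4500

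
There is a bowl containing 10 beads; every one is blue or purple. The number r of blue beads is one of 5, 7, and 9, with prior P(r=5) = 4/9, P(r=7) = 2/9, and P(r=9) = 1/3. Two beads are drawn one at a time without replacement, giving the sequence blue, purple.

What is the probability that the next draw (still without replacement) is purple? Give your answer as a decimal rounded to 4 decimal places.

0.3580

The likelihood of the observed sequence under each hypothesis: P(data | r = 5) = (5/10)(5/9) = 5/18; P(data | r = 7) = (7/10)(3/9) = 7/30; P(data | r = 9) = (9/10)(1/9) = 1/10.
Multiplying each by its prior: 4/9 · 5/18 = 10/81, 2/9 · 7/30 = 7/135, 1/3 · 1/10 = 1/30; with total 169/810.
Normalising, the posterior is P(r = 5 | data) = 100/169, P(r = 7 | data) = 42/169, P(r = 9 | data) = 27/169.
So P(purple next | data) = Σ P(purple next | H) P(H | data) = (1/2)(100/169) + (1/4)(42/169) + (0)(27/169) = 121/338.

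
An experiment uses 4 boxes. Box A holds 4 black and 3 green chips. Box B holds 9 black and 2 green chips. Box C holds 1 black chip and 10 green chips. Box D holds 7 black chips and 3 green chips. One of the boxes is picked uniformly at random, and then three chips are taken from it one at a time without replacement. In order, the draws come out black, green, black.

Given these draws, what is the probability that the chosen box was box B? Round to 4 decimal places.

For each hypothesis, P(data | H) works out to: P(data | box A) = (4/7)(3/6)(3/5) = 0.17143; P(data | box B) = (9/11)(2/10)(8/9) = 0.14545; P(data | box C) = (1/11)(10/10)(0/9) = 0; P(data | box D) = (7/10)(3/9)(6/8) = 0.175.
The prior-weighted likelihoods are 1/4 · 0.17143 = 0.042857, 1/4 · 0.14545 = 0.036364, 1/4 · 0 = 0, 1/4 · 0.175 = 0.04375; with total 0.12297.
By Bayes' rule, P(box B | data) = (0.036364) / (0.12297) = 0.29571.

0.2957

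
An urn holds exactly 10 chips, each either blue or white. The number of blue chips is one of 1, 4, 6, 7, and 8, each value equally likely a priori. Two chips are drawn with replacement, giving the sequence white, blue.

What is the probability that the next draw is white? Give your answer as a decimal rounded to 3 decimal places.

The likelihood of the observed sequence under each hypothesis: P(data | r = 1) = (9/10)(1/10) = 9/100; P(data | r = 4) = (6/10)(4/10) = 6/25; P(data | r = 6) = (4/10)(6/10) = 6/25; P(data | r = 7) = (3/10)(7/10) = 21/100; P(data | r = 8) = (2/10)(8/10) = 4/25.
The prior-weighted likelihoods are 1/5 · 9/100 = 9/500, 1/5 · 6/25 = 6/125, 1/5 · 6/25 = 6/125, 1/5 · 21/100 = 21/500, 1/5 · 4/25 = 4/125; these sum to 47/250.
Dividing through by the total gives posterior P(r = 1 | data) = 9/94, P(r = 4 | data) = 12/47, P(r = 6 | data) = 12/47, P(r = 7 | data) = 21/94, P(r = 8 | data) = 8/47.
So P(white next | data) = Σ P(white next | H) P(H | data) = (9/10)(9/94) + (3/5)(12/47) + (2/5)(12/47) + (3/10)(21/94) + (1/5)(8/47) = 104/235.

0.443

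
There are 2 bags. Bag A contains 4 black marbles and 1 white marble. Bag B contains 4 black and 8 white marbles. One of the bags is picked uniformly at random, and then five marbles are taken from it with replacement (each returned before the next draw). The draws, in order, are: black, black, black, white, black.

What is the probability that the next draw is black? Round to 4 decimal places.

0.7574

Under each hypothesis, the probability of the observed sequence is: P(data | bag A) = (4/5)(4/5)(4/5)(1/5)(4/5) = 0.08192; P(data | bag B) = (4/12)(4/12)(4/12)(8/12)(4/12) = 0.0082305.
Weighting by the prior gives 1/2 · 0.08192 = 0.04096, 1/2 · 0.0082305 = 0.0041152; these sum to 0.045075.
Dividing through by the total gives posterior P(bag A | data) = 0.9087, P(bag B | data) = 0.091297.
Averaging over the posterior, P(black next | data) = (4/5)(0.9087) + (1/3)(0.091297) = 0.75739.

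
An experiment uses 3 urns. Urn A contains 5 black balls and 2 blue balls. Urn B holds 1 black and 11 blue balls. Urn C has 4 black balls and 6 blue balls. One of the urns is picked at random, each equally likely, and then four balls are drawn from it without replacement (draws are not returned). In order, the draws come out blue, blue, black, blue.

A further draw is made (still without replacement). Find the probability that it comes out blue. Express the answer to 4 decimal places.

Compute the likelihood of the observed sequence for each case: P(data | urn A) = (2/7)(1/6)(5/5)(0/4) = 0; P(data | urn B) = (11/12)(10/11)(1/10)(9/9) = 1/12; P(data | urn C) = (6/10)(5/9)(4/8)(4/7) = 2/21.
Multiplying each by its prior: 1/3 · 0 = 0, 1/3 · 1/12 = 1/36, 1/3 · 2/21 = 2/63; these sum to 5/84.
The posterior is then P(urn A | data) = 0, P(urn B | data) = 7/15, P(urn C | data) = 8/15.
Averaging over the posterior, P(blue next | data) = (1)(7/15) + (1/2)(8/15) = 11/15.

0.7333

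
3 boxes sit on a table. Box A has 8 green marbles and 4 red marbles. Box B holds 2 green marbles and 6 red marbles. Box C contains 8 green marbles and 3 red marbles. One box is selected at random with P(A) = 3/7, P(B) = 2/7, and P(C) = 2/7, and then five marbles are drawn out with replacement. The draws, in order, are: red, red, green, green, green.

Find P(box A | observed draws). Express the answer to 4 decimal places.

0.5690

For each hypothesis, P(data | H) works out to: P(data | box A) = (4/12)(4/12)(8/12)(8/12)(8/12) = 0.032922; P(data | box B) = (6/8)(6/8)(2/8)(2/8)(2/8) = 0.0087891; P(data | box C) = (3/11)(3/11)(8/11)(8/11)(8/11) = 0.028612.
Multiplying each by its prior: 3/7 · 0.032922 = 0.014109, 2/7 · 0.0087891 = 0.0025112, 2/7 · 0.028612 = 0.0081749; with total 0.024795.
Hence P(box A | data) = (0.014109) / (0.024795) = 0.56903.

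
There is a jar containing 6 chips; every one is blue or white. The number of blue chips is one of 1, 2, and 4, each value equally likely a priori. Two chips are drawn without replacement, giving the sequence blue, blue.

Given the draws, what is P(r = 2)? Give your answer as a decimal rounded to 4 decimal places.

0.1429

The likelihood of the observed sequence under each hypothesis: P(data | r = 1) = (1/6)(0/5) = 0; P(data | r = 2) = (2/6)(1/5) = 1/15; P(data | r = 4) = (4/6)(3/5) = 2/5.
The prior-weighted likelihoods are 1/3 · 0 = 0, 1/3 · 1/15 = 1/45, 1/3 · 2/5 = 2/15; with total 7/45.
So P(r = 2 | data) = (1/45) / (7/45) = 1/7.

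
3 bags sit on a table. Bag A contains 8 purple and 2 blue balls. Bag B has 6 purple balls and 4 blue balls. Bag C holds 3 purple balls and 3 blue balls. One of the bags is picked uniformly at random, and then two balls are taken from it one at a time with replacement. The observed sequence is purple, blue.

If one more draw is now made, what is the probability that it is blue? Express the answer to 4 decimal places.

The likelihood of the observed sequence under each hypothesis: P(data | bag A) = (8/10)(2/10) = 4/25; P(data | bag B) = (6/10)(4/10) = 6/25; P(data | bag C) = (3/6)(3/6) = 1/4.
The prior-weighted likelihoods are 1/3 · 4/25 = 4/75, 1/3 · 6/25 = 2/25, 1/3 · 1/4 = 1/12; summing to 13/60.
The posterior is then P(bag A | data) = 16/65, P(bag B | data) = 24/65, P(bag C | data) = 5/13.
The predictive probability is P(blue next | data) = (1/5)(16/65) + (2/5)(24/65) + (1/2)(5/13) = 253/650.

0.3892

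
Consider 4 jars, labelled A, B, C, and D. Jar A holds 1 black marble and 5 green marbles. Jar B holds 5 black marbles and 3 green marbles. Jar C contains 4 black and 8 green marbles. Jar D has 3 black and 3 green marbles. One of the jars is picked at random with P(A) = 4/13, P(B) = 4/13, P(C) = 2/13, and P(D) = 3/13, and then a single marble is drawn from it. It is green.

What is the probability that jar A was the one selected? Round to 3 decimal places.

0.435

For each hypothesis, P(data | H) works out to: P(data | jar A) = (5/6) = 5/6; P(data | jar B) = (3/8) = 3/8; P(data | jar C) = (8/12) = 2/3; P(data | jar D) = (3/6) = 1/2.
The prior-weighted likelihoods are 4/13 · 5/6 = 10/39, 4/13 · 3/8 = 3/26, 2/13 · 2/3 = 4/39, 3/13 · 1/2 = 3/26; summing to 23/39.
By Bayes' rule, P(jar A | data) = (10/39) / (23/39) = 10/23.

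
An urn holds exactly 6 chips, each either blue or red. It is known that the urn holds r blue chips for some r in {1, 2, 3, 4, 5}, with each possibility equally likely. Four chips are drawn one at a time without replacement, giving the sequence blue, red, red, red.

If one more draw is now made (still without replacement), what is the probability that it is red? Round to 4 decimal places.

0.6667

Compute the likelihood of the observed sequence for each case: P(data | r = 1) = (1/6)(5/5)(4/4)(3/3) = 1/6; P(data | r = 2) = (2/6)(4/5)(3/4)(2/3) = 2/15; P(data | r = 3) = (3/6)(3/5)(2/4)(1/3) = 1/20; P(data | r = 4) = (4/6)(2/5)(1/4)(0/3) = 0; P(data | r = 5) = (5/6)(1/5)(0/4) = 0.
Weighting by the prior gives 1/5 · 1/6 = 1/30, 1/5 · 2/15 = 2/75, 1/5 · 1/20 = 1/100, 1/5 · 0 = 0, 1/5 · 0 = 0; summing to 7/100.
Dividing through by the total gives posterior P(r = 1 | data) = 10/21, P(r = 2 | data) = 8/21, P(r = 3 | data) = 1/7, P(r = 4 | data) = 0, P(r = 5 | data) = 0.
So P(red next | data) = Σ P(red next | H) P(H | data) = (1)(10/21) + (1/2)(8/21) + (0)(1/7) = 2/3.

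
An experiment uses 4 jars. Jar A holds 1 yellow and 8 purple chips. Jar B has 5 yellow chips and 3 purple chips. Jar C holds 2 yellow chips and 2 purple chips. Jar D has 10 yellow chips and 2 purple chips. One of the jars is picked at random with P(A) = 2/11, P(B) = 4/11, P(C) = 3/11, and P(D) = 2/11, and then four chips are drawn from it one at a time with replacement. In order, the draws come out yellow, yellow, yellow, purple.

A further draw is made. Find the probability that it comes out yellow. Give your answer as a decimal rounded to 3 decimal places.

For each hypothesis, P(data | H) works out to: P(data | jar A) = (1/9)(1/9)(1/9)(8/9) = 0.0012193; P(data | jar B) = (5/8)(5/8)(5/8)(3/8) = 0.091553; P(data | jar C) = (2/4)(2/4)(2/4)(2/4) = 0.0625; P(data | jar D) = (10/12)(10/12)(10/12)(2/12) = 0.096451.
The prior-weighted likelihoods are 2/11 · 0.0012193 = 0.0002217, 4/11 · 0.091553 = 0.033292, 3/11 · 0.0625 = 0.017045, 2/11 · 0.096451 = 0.017536; summing to 0.068096.
Dividing through by the total gives posterior P(jar A | data) = 0.0032557, P(jar B | data) = 0.4889, P(jar C | data) = 0.25032, P(jar D | data) = 0.25753.
So P(yellow next | data) = Σ P(yellow next | H) P(H | data) = (1/9)(0.0032557) + (5/8)(0.4889) + (1/2)(0.25032) + (5/6)(0.25753) = 0.64569.

0.646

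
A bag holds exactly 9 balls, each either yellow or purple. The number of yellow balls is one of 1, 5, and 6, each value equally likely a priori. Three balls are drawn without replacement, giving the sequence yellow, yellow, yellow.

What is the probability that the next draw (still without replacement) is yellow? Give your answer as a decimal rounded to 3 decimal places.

The likelihood of the observed sequence under each hypothesis: P(data | r = 1) = (1/9)(0/8) = 0; P(data | r = 5) = (5/9)(4/8)(3/7) = 5/42; P(data | r = 6) = (6/9)(5/8)(4/7) = 5/21.
The prior-weighted likelihoods are 1/3 · 0 = 0, 1/3 · 5/42 = 5/126, 1/3 · 5/21 = 5/63; with total 5/42.
Dividing through by the total gives posterior P(r = 1 | data) = 0, P(r = 5 | data) = 1/3, P(r = 6 | data) = 2/3.
Averaging over the posterior, P(yellow next | data) = (1/3)(1/3) + (1/2)(2/3) = 4/9.

0.444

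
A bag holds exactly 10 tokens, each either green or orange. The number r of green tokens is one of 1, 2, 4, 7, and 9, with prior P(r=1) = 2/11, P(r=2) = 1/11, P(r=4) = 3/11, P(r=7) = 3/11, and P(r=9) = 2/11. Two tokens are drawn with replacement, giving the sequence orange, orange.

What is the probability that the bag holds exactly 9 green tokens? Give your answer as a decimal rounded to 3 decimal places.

0.006

Compute the likelihood of the observed sequence for each case: P(data | r = 1) = (9/10)(9/10) = 0.81; P(data | r = 2) = (8/10)(8/10) = 0.64; P(data | r = 4) = (6/10)(6/10) = 0.36; P(data | r = 7) = (3/10)(3/10) = 0.09; P(data | r = 9) = (1/10)(1/10) = 0.01.
Multiplying each by its prior: 2/11 · 0.81 = 0.14727, 1/11 · 0.64 = 0.058182, 3/11 · 0.36 = 0.098182, 3/11 · 0.09 = 0.024545, 2/11 · 0.01 = 0.0018182; these sum to 0.33.
Therefore the posterior P(r = 9 | data) = (0.0018182) / (0.33) = 0.0055096.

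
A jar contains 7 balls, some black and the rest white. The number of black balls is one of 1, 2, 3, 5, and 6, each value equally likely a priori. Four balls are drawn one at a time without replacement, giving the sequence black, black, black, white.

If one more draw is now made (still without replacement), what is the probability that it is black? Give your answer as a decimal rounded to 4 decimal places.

0.7576

The likelihood of the observed sequence under each hypothesis: P(data | r = 1) = (1/7)(0/6) = 0; P(data | r = 2) = (2/7)(1/6)(0/5) = 0; P(data | r = 3) = (3/7)(2/6)(1/5)(4/4) = 1/35; P(data | r = 5) = (5/7)(4/6)(3/5)(2/4) = 1/7; P(data | r = 6) = (6/7)(5/6)(4/5)(1/4) = 1/7.
Multiplying each by its prior: 1/5 · 0 = 0, 1/5 · 0 = 0, 1/5 · 1/35 = 1/175, 1/5 · 1/7 = 1/35, 1/5 · 1/7 = 1/35; these sum to 11/175.
Dividing through by the total gives posterior P(r = 1 | data) = 0, P(r = 2 | data) = 0, P(r = 3 | data) = 1/11, P(r = 5 | data) = 5/11, P(r = 6 | data) = 5/11.
The predictive probability is P(black next | data) = (0)(1/11) + (2/3)(5/11) + (1)(5/11) = 25/33.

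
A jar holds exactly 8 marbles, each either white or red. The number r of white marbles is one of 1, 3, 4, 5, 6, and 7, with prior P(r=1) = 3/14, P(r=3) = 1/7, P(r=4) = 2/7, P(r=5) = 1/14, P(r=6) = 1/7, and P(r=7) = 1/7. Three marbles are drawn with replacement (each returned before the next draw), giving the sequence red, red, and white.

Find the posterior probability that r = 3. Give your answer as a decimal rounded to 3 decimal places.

For each hypothesis, P(data | H) works out to: P(data | r = 1) = (7/8)(7/8)(1/8) = 0.095703; P(data | r = 3) = (5/8)(5/8)(3/8) = 0.14648; P(data | r = 4) = (4/8)(4/8)(4/8) = 0.125; P(data | r = 5) = (3/8)(3/8)(5/8) = 0.087891; P(data | r = 6) = (2/8)(2/8)(6/8) = 0.046875; P(data | r = 7) = (1/8)(1/8)(7/8) = 0.013672.
Weighting by the prior gives 3/14 · 0.095703 = 0.020508, 1/7 · 0.14648 = 0.020926, 2/7 · 0.125 = 0.035714, 1/14 · 0.087891 = 0.0062779, 1/7 · 0.046875 = 0.0066964, 1/7 · 0.013672 = 0.0019531; these sum to 0.092076.
Therefore the posterior P(r = 3 | data) = (0.020926) / (0.092076) = 0.22727.

0.227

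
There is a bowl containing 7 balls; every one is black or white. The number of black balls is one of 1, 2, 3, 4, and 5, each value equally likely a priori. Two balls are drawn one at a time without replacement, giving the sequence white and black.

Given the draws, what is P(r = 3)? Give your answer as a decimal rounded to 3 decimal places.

Under each hypothesis, the probability of the observed sequence is: P(data | r = 1) = (6/7)(1/6) = 1/7; P(data | r = 2) = (5/7)(2/6) = 5/21; P(data | r = 3) = (4/7)(3/6) = 2/7; P(data | r = 4) = (3/7)(4/6) = 2/7; P(data | r = 5) = (2/7)(5/6) = 5/21.
The prior-weighted likelihoods are 1/5 · 1/7 = 1/35, 1/5 · 5/21 = 1/21, 1/5 · 2/7 = 2/35, 1/5 · 2/7 = 2/35, 1/5 · 5/21 = 1/21; these sum to 5/21.
By Bayes' rule, P(r = 3 | data) = (2/35) / (5/21) = 6/25.

0.240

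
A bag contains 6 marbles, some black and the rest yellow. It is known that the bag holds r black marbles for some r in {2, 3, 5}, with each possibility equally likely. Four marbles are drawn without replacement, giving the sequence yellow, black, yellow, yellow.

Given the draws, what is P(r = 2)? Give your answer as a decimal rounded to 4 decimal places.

For each hypothesis, P(data | H) works out to: P(data | r = 2) = (4/6)(2/5)(3/4)(2/3) = 2/15; P(data | r = 3) = (3/6)(3/5)(2/4)(1/3) = 1/20; P(data | r = 5) = (1/6)(5/5)(0/4) = 0.
Multiplying each by its prior: 1/3 · 2/15 = 2/45, 1/3 · 1/20 = 1/60, 1/3 · 0 = 0; summing to 11/180.
Hence P(r = 2 | data) = (2/45) / (11/180) = 8/11.

0.7273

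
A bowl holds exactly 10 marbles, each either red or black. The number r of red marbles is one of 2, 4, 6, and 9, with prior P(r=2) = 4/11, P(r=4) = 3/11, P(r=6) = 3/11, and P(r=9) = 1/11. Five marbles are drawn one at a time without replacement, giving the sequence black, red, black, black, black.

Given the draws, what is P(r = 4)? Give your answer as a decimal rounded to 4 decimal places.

Under each hypothesis, the probability of the observed sequence is: P(data | r = 2) = (8/10)(2/9)(7/8)(6/7)(5/6) = 0.11111; P(data | r = 4) = (6/10)(4/9)(5/8)(4/7)(3/6) = 0.047619; P(data | r = 6) = (4/10)(6/9)(3/8)(2/7)(1/6) = 0.0047619; P(data | r = 9) = (1/10)(9/9)(0/8) = 0.
The prior-weighted likelihoods are 4/11 · 0.11111 = 0.040404, 3/11 · 0.047619 = 0.012987, 3/11 · 0.0047619 = 0.0012987, 1/11 · 0 = 0; with total 0.05469.
Hence P(r = 4 | data) = (0.012987) / (0.05469) = 0.23747.

0.2375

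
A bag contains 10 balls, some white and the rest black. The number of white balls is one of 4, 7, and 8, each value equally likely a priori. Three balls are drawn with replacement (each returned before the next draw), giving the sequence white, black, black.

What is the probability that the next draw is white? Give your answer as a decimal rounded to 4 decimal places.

The likelihood of the observed sequence under each hypothesis: P(data | r = 4) = (4/10)(6/10)(6/10) = 0.144; P(data | r = 7) = (7/10)(3/10)(3/10) = 0.063; P(data | r = 8) = (8/10)(2/10)(2/10) = 0.032.
The prior-weighted likelihoods are 1/3 · 0.144 = 0.048, 1/3 · 0.063 = 0.021, 1/3 · 0.032 = 0.010667; these sum to 0.079667.
Dividing through by the total gives posterior P(r = 4 | data) = 0.60251, P(r = 7 | data) = 0.2636, P(r = 8 | data) = 0.13389.
The predictive probability is P(white next | data) = (2/5)(0.60251) + (7/10)(0.2636) + (4/5)(0.13389) = 0.53264.

0.5326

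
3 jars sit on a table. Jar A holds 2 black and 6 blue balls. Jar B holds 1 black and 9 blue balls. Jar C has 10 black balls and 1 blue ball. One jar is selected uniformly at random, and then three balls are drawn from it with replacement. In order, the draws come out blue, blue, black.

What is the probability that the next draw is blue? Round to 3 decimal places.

For each hypothesis, P(data | H) works out to: P(data | jar A) = (6/8)(6/8)(2/8) = 0.14062; P(data | jar B) = (9/10)(9/10)(1/10) = 0.081; P(data | jar C) = (1/11)(1/11)(10/11) = 0.0075131.
The prior-weighted likelihoods are 1/3 · 0.14062 = 0.046875, 1/3 · 0.081 = 0.027, 1/3 · 0.0075131 = 0.0025044; summing to 0.076379.
The posterior is then P(jar A | data) = 0.61371, P(jar B | data) = 0.3535, P(jar C | data) = 0.032789.
So P(blue next | data) = Σ P(blue next | H) P(H | data) = (3/4)(0.61371) + (9/10)(0.3535) + (1/11)(0.032789) = 0.78141.

0.781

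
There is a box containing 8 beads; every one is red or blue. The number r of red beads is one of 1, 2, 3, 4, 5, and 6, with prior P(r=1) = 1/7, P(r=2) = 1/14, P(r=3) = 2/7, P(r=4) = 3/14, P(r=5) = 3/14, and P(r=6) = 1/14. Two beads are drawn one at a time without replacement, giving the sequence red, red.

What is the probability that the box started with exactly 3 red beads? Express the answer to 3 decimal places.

Under each hypothesis, the probability of the observed sequence is: P(data | r = 1) = (1/8)(0/7) = 0; P(data | r = 2) = (2/8)(1/7) = 1/28; P(data | r = 3) = (3/8)(2/7) = 3/28; P(data | r = 4) = (4/8)(3/7) = 3/14; P(data | r = 5) = (5/8)(4/7) = 5/14; P(data | r = 6) = (6/8)(5/7) = 15/28.
Multiplying each by its prior: 1/7 · 0 = 0, 1/14 · 1/28 = 1/392, 2/7 · 3/28 = 3/98, 3/14 · 3/14 = 9/196, 3/14 · 5/14 = 15/196, 1/14 · 15/28 = 15/392; summing to 19/98.
Therefore the posterior P(r = 3 | data) = (3/98) / (19/98) = 3/19.

0.158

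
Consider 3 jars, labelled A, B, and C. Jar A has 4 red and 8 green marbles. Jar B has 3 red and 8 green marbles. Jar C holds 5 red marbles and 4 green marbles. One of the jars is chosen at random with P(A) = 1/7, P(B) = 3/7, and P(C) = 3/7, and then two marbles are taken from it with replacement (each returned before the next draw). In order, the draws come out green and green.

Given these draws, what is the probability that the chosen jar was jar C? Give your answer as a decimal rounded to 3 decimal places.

Under each hypothesis, the probability of the observed sequence is: P(data | jar A) = (8/12)(8/12) = 0.44444; P(data | jar B) = (8/11)(8/11) = 0.52893; P(data | jar C) = (4/9)(4/9) = 0.19753.
Weighting by the prior gives 1/7 · 0.44444 = 0.063492, 3/7 · 0.52893 = 0.22668, 3/7 · 0.19753 = 0.084656; with total 0.37483.
Hence P(jar C | data) = (0.084656) / (0.37483) = 0.22585.

0.226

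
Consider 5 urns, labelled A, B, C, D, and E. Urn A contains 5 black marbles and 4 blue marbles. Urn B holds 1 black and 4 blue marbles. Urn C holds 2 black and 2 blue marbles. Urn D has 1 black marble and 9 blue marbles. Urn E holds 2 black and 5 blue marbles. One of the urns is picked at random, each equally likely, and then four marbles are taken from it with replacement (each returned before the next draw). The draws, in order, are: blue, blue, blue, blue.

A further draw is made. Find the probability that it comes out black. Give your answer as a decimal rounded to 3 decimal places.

0.193

For each hypothesis, P(data | H) works out to: P(data | urn A) = (4/9)(4/9)(4/9)(4/9) = 0.039018; P(data | urn B) = (4/5)(4/5)(4/5)(4/5) = 0.4096; P(data | urn C) = (2/4)(2/4)(2/4)(2/4) = 0.0625; P(data | urn D) = (9/10)(9/10)(9/10)(9/10) = 0.6561; P(data | urn E) = (5/7)(5/7)(5/7)(5/7) = 0.26031.
The prior-weighted likelihoods are 1/5 · 0.039018 = 0.0078037, 1/5 · 0.4096 = 0.08192, 1/5 · 0.0625 = 0.0125, 1/5 · 0.6561 = 0.13122, 1/5 · 0.26031 = 0.052062; with total 0.28551.
Normalising, the posterior is P(urn A | data) = 0.027333, P(urn B | data) = 0.28693, P(urn C | data) = 0.043782, P(urn D | data) = 0.45961, P(urn E | data) = 0.18235.
The predictive probability is P(black next | data) = (5/9)(0.027333) + (1/5)(0.28693) + (1/2)(0.043782) + (1/10)(0.45961) + (2/7)(0.18235) = 0.19252.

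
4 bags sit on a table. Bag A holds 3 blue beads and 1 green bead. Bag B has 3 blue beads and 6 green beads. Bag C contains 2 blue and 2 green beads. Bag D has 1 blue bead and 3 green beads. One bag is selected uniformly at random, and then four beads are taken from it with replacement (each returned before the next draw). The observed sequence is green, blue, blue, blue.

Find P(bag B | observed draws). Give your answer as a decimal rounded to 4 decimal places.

0.1208

The likelihood of the observed sequence under each hypothesis: P(data | bag A) = (1/4)(3/4)(3/4)(3/4) = 0.10547; P(data | bag B) = (6/9)(3/9)(3/9)(3/9) = 0.024691; P(data | bag C) = (2/4)(2/4)(2/4)(2/4) = 0.0625; P(data | bag D) = (3/4)(1/4)(1/4)(1/4) = 0.011719.
The prior-weighted likelihoods are 1/4 · 0.10547 = 0.026367, 1/4 · 0.024691 = 0.0061728, 1/4 · 0.0625 = 0.015625, 1/4 · 0.011719 = 0.0029297; summing to 0.051095.
Therefore the posterior P(bag B | data) = (0.0061728) / (0.051095) = 0.12081.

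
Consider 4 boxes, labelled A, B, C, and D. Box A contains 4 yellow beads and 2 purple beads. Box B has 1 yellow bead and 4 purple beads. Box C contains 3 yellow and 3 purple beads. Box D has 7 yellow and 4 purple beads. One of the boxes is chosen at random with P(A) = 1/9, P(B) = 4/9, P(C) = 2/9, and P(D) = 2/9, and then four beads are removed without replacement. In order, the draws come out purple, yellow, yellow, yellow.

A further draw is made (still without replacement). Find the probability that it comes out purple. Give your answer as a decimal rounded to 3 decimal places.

The likelihood of the observed sequence under each hypothesis: P(data | box A) = (2/6)(4/5)(3/4)(2/3) = 2/15; P(data | box B) = (4/5)(1/4)(0/3) = 0; P(data | box C) = (3/6)(3/5)(2/4)(1/3) = 1/20; P(data | box D) = (4/11)(7/10)(6/9)(5/8) = 7/66.
The prior-weighted likelihoods are 1/9 · 2/15 = 2/135, 4/9 · 0 = 0, 2/9 · 1/20 = 1/90, 2/9 · 7/66 = 7/297; summing to 49/990.
The posterior is then P(box A | data) = 44/147, P(box B | data) = 0, P(box C | data) = 11/49, P(box D | data) = 10/21.
Averaging over the posterior, P(purple next | data) = (1/2)(44/147) + (1)(11/49) + (3/7)(10/21) = 85/147.

0.578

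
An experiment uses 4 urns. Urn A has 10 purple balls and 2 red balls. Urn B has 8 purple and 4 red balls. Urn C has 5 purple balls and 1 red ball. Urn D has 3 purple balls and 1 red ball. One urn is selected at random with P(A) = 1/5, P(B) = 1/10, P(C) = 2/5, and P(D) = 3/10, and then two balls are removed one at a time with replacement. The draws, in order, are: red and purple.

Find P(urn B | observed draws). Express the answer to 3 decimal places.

0.137

For each hypothesis, P(data | H) works out to: P(data | urn A) = (2/12)(10/12) = 0.13889; P(data | urn B) = (4/12)(8/12) = 0.22222; P(data | urn C) = (1/6)(5/6) = 0.13889; P(data | urn D) = (1/4)(3/4) = 0.1875.
Weighting by the prior gives 1/5 · 0.13889 = 0.027778, 1/10 · 0.22222 = 0.022222, 2/5 · 0.13889 = 0.055556, 3/10 · 0.1875 = 0.05625; summing to 0.16181.
By Bayes' rule, P(urn B | data) = (0.022222) / (0.16181) = 0.13734.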